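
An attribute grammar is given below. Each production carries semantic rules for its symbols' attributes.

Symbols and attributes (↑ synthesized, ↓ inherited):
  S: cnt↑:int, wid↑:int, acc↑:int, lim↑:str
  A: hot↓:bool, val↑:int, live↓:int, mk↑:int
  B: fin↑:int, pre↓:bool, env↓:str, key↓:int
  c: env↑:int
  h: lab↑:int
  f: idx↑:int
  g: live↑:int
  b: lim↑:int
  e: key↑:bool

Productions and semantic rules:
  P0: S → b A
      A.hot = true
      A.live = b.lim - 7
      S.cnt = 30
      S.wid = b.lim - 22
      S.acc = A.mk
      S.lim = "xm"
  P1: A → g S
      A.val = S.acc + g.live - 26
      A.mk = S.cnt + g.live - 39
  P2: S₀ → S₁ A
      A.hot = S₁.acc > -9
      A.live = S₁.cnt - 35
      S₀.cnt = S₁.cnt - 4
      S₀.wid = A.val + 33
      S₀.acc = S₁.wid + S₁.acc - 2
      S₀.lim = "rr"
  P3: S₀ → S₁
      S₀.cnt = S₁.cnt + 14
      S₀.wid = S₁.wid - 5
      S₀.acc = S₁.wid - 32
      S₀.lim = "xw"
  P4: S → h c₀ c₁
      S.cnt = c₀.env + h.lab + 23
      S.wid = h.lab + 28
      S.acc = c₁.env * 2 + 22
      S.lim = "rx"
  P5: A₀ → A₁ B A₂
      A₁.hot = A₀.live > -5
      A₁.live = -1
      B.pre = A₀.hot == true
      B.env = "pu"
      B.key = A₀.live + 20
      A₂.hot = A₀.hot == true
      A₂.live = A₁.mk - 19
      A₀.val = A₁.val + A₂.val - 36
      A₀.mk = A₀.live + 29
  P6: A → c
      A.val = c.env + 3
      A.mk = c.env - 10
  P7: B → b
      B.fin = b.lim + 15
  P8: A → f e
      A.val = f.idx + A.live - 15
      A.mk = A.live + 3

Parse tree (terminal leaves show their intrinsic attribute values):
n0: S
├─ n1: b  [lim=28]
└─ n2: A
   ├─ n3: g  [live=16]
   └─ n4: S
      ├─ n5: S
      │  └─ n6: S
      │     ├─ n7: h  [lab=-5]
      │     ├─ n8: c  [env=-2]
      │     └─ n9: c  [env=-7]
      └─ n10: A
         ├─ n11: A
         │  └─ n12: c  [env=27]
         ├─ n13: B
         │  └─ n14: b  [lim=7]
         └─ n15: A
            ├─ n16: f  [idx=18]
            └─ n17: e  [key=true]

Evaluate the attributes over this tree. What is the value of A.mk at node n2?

1. n1.lim = 28  [terminal]
2. n2.hot = true  [true]
3. n2.live = 21  [b.lim - 7]
4. n3.live = 16  [terminal]
5. n7.lab = -5  [terminal]
6. n8.env = -2  [terminal]
7. n9.env = -7  [terminal]
8. n6.cnt = 16  [c₀.env + h.lab + 23]
9. n6.wid = 23  [h.lab + 28]
10. n6.acc = 8  [c₁.env * 2 + 22]
11. n6.lim = "rx"  ["rx"]
12. n5.cnt = 30  [S₁.cnt + 14]
13. n5.wid = 18  [S₁.wid - 5]
14. n5.acc = -9  [S₁.wid - 32]
15. n5.lim = "xw"  ["xw"]
16. n10.hot = false  [S₁.acc > -9]
17. n10.live = -5  [S₁.cnt - 35]
18. n11.hot = false  [A₀.live > -5]
19. n11.live = -1  [-1]
20. n12.env = 27  [terminal]
21. n11.val = 30  [c.env + 3]
22. n11.mk = 17  [c.env - 10]
23. n13.pre = false  [A₀.hot == true]
24. n13.env = "pu"  ["pu"]
25. n13.key = 15  [A₀.live + 20]
26. n14.lim = 7  [terminal]
27. n13.fin = 22  [b.lim + 15]
28. n15.hot = false  [A₀.hot == true]
29. n15.live = -2  [A₁.mk - 19]
30. n16.idx = 18  [terminal]
31. n17.key = true  [terminal]
32. n15.val = 1  [f.idx + A.live - 15]
33. n15.mk = 1  [A.live + 3]
34. n10.val = -5  [A₁.val + A₂.val - 36]
35. n10.mk = 24  [A₀.live + 29]
36. n4.cnt = 26  [S₁.cnt - 4]
37. n4.wid = 28  [A.val + 33]
38. n4.acc = 7  [S₁.wid + S₁.acc - 2]
39. n4.lim = "rr"  ["rr"]
40. n2.val = -3  [S.acc + g.live - 26]
41. n2.mk = 3  [S.cnt + g.live - 39]
42. n0.cnt = 30  [30]
43. n0.wid = 6  [b.lim - 22]
44. n0.acc = 3  [A.mk]
45. n0.lim = "xm"  ["xm"]

3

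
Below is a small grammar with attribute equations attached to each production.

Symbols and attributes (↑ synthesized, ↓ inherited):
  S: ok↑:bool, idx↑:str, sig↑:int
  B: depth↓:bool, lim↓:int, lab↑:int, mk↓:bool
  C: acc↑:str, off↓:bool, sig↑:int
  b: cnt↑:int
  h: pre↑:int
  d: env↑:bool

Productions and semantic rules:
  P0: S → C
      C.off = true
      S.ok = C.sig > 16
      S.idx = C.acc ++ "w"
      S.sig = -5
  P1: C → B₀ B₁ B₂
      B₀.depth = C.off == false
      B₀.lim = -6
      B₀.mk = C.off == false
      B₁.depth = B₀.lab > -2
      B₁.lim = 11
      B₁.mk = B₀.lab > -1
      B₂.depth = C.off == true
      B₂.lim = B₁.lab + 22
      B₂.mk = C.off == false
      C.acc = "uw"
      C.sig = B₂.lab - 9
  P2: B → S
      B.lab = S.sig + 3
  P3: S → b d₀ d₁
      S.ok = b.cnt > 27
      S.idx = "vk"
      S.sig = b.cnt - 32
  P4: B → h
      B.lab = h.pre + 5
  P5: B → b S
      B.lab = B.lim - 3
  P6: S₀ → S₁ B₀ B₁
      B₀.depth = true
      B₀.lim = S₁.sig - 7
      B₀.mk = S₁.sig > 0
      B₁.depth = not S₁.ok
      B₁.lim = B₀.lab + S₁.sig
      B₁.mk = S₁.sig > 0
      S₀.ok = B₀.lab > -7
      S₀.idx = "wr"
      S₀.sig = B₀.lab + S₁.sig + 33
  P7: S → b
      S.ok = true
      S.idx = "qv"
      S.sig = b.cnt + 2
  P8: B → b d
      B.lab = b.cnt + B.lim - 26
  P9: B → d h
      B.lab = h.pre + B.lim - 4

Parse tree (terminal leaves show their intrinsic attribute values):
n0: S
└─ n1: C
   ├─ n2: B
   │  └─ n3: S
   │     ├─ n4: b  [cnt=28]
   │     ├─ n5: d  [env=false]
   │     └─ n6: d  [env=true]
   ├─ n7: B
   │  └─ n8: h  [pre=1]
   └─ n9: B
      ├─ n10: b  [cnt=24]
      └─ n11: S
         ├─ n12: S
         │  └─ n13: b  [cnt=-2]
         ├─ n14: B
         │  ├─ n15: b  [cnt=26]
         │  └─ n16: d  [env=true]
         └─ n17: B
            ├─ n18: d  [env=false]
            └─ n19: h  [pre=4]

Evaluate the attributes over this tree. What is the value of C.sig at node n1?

1. n1.off = true  [true]
2. n2.depth = false  [C.off == false]
3. n2.lim = -6  [-6]
4. n2.mk = false  [C.off == false]
5. n4.cnt = 28  [terminal]
6. n5.env = false  [terminal]
7. n6.env = true  [terminal]
8. n3.ok = true  [b.cnt > 27]
9. n3.idx = "vk"  ["vk"]
10. n3.sig = -4  [b.cnt - 32]
11. n2.lab = -1  [S.sig + 3]
12. n7.depth = true  [B₀.lab > -2]
13. n7.lim = 11  [11]
14. n7.mk = false  [B₀.lab > -1]
15. n8.pre = 1  [terminal]
16. n7.lab = 6  [h.pre + 5]
17. n9.depth = true  [C.off == true]
18. n9.lim = 28  [B₁.lab + 22]
19. n9.mk = false  [C.off == false]
20. n10.cnt = 24  [terminal]
21. n13.cnt = -2  [terminal]
22. n12.ok = true  [true]
23. n12.idx = "qv"  ["qv"]
24. n12.sig = 0  [b.cnt + 2]
25. n14.depth = true  [true]
26. n14.lim = -7  [S₁.sig - 7]
27. n14.mk = false  [S₁.sig > 0]
28. n15.cnt = 26  [terminal]
29. n16.env = true  [terminal]
30. n14.lab = -7  [b.cnt + B.lim - 26]
31. n17.depth = false  [not S₁.ok]
32. n17.lim = -7  [B₀.lab + S₁.sig]
33. n17.mk = false  [S₁.sig > 0]
34. n18.env = false  [terminal]
35. n19.pre = 4  [terminal]
36. n17.lab = -7  [h.pre + B.lim - 4]
37. n11.ok = false  [B₀.lab > -7]
38. n11.idx = "wr"  ["wr"]
39. n11.sig = 26  [B₀.lab + S₁.sig + 33]
40. n9.lab = 25  [B.lim - 3]
41. n1.acc = "uw"  ["uw"]
42. n1.sig = 16  [B₂.lab - 9]
43. n0.ok = false  [C.sig > 16]
44. n0.idx = "uww"  [C.acc ++ "w"]
45. n0.sig = -5  [-5]

16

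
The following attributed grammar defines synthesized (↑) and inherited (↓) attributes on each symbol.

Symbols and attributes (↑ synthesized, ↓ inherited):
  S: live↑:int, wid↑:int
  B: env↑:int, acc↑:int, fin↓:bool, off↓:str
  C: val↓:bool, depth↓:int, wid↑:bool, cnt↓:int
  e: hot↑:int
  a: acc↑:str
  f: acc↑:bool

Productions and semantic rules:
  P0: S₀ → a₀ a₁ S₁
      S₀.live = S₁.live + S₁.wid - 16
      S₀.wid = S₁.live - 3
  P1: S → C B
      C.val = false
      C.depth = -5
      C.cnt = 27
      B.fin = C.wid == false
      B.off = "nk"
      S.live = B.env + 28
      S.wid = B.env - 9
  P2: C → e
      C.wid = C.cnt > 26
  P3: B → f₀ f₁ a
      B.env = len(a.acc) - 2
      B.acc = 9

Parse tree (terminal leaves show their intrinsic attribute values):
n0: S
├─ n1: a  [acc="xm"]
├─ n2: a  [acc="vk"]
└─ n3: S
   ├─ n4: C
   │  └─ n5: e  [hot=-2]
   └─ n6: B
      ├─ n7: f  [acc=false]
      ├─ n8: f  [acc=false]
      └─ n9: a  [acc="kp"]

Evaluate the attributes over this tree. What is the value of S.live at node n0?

3

1. n1.acc = "xm"  [terminal]
2. n2.acc = "vk"  [terminal]
3. n4.val = false  [false]
4. n4.depth = -5  [-5]
5. n4.cnt = 27  [27]
6. n5.hot = -2  [terminal]
7. n4.wid = true  [C.cnt > 26]
8. n6.fin = false  [C.wid == false]
9. n6.off = "nk"  ["nk"]
10. n7.acc = false  [terminal]
11. n8.acc = false  [terminal]
12. n9.acc = "kp"  [terminal]
13. n6.env = 0  [len(a.acc) - 2]
14. n6.acc = 9  [9]
15. n3.live = 28  [B.env + 28]
16. n3.wid = -9  [B.env - 9]
17. n0.live = 3  [S₁.live + S₁.wid - 16]
18. n0.wid = 25  [S₁.live - 3]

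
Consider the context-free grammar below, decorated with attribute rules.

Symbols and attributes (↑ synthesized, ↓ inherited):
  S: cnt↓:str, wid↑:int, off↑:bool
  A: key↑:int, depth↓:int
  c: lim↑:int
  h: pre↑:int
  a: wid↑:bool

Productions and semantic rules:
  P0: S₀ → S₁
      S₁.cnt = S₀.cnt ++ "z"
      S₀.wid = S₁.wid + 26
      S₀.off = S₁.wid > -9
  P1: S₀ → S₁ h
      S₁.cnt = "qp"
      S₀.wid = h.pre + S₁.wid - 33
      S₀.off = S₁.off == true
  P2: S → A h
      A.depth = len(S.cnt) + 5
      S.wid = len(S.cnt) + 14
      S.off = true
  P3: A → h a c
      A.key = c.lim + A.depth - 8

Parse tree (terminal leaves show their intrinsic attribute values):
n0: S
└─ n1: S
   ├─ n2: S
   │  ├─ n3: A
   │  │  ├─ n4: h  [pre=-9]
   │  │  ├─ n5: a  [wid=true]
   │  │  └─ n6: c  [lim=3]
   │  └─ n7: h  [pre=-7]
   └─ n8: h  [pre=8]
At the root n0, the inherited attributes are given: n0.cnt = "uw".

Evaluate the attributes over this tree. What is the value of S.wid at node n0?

1. n0.cnt = "uw"  [given at root]
2. n1.cnt = "uwz"  [S₀.cnt ++ "z"]
3. n2.cnt = "qp"  ["qp"]
4. n3.depth = 7  [len(S.cnt) + 5]
5. n4.pre = -9  [terminal]
6. n5.wid = true  [terminal]
7. n6.lim = 3  [terminal]
8. n3.key = 2  [c.lim + A.depth - 8]
9. n7.pre = -7  [terminal]
10. n2.wid = 16  [len(S.cnt) + 14]
11. n2.off = true  [true]
12. n8.pre = 8  [terminal]
13. n1.wid = -9  [h.pre + S₁.wid - 33]
14. n1.off = true  [S₁.off == true]
15. n0.wid = 17  [S₁.wid + 26]
16. n0.off = false  [S₁.wid > -9]

17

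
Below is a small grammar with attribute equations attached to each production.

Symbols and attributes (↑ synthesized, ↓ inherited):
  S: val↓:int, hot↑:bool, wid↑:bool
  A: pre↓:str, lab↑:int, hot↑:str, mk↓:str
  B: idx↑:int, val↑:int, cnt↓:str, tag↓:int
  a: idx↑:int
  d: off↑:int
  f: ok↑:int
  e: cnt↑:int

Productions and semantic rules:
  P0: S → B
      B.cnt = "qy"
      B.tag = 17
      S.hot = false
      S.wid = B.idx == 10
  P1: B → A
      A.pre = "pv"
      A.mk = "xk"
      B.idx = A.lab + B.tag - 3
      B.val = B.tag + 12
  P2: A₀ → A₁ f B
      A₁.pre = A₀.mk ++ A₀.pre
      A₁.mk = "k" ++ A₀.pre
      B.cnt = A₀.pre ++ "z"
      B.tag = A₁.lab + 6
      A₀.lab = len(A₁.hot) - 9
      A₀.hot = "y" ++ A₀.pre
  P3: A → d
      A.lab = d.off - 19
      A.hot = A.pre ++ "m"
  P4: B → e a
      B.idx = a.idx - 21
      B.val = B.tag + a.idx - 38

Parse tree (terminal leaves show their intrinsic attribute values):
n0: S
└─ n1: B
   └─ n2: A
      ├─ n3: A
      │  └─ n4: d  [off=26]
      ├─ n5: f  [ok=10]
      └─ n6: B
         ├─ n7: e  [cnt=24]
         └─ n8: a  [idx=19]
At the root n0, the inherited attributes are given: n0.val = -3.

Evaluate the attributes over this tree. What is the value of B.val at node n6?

1. n0.val = -3  [given at root]
2. n1.cnt = "qy"  ["qy"]
3. n1.tag = 17  [17]
4. n2.pre = "pv"  ["pv"]
5. n2.mk = "xk"  ["xk"]
6. n3.pre = "xkpv"  [A₀.mk ++ A₀.pre]
7. n3.mk = "kpv"  ["k" ++ A₀.pre]
8. n4.off = 26  [terminal]
9. n3.lab = 7  [d.off - 19]
10. n3.hot = "xkpvm"  [A.pre ++ "m"]
11. n5.ok = 10  [terminal]
12. n6.cnt = "pvz"  [A₀.pre ++ "z"]
13. n6.tag = 13  [A₁.lab + 6]
14. n7.cnt = 24  [terminal]
15. n8.idx = 19  [terminal]
16. n6.idx = -2  [a.idx - 21]
17. n6.val = -6  [B.tag + a.idx - 38]
18. n2.lab = -4  [len(A₁.hot) - 9]
19. n2.hot = "ypv"  ["y" ++ A₀.pre]
20. n1.idx = 10  [A.lab + B.tag - 3]
21. n1.val = 29  [B.tag + 12]
22. n0.hot = false  [false]
23. n0.wid = true  [B.idx == 10]

-6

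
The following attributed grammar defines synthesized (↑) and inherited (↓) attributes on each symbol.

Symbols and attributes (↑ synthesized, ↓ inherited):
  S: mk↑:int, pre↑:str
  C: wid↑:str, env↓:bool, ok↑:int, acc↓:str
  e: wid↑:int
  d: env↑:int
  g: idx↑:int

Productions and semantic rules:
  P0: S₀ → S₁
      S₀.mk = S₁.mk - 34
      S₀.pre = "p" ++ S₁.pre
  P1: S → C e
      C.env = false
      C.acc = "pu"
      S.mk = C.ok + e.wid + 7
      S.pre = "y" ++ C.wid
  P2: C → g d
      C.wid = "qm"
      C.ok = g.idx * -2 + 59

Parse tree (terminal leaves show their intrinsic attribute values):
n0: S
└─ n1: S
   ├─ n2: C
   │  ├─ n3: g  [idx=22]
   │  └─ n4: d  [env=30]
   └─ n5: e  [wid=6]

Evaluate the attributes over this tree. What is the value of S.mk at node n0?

-6

1. n2.env = false  [false]
2. n2.acc = "pu"  ["pu"]
3. n3.idx = 22  [terminal]
4. n4.env = 30  [terminal]
5. n2.wid = "qm"  ["qm"]
6. n2.ok = 15  [g.idx * -2 + 59]
7. n5.wid = 6  [terminal]
8. n1.mk = 28  [C.ok + e.wid + 7]
9. n1.pre = "yqm"  ["y" ++ C.wid]
10. n0.mk = -6  [S₁.mk - 34]
11. n0.pre = "pyqm"  ["p" ++ S₁.pre]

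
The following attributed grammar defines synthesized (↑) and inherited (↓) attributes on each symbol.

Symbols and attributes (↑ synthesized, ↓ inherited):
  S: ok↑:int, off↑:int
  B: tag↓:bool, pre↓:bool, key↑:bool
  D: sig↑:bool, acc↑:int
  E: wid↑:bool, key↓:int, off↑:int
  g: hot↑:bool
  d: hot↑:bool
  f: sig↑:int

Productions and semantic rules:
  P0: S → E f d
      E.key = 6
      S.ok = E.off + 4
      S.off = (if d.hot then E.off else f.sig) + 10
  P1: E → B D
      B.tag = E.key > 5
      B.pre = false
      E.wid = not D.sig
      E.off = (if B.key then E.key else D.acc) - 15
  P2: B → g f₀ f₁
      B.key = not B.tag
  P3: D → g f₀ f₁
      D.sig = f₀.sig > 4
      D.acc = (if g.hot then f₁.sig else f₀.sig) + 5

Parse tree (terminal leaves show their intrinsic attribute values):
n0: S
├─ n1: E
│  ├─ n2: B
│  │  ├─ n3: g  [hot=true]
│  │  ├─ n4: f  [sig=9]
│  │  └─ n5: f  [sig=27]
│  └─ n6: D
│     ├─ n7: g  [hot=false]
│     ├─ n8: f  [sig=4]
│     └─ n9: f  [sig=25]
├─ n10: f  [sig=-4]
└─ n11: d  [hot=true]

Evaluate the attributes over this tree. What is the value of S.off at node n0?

4

1. n1.key = 6  [6]
2. n2.tag = true  [E.key > 5]
3. n2.pre = false  [false]
4. n3.hot = true  [terminal]
5. n4.sig = 9  [terminal]
6. n5.sig = 27  [terminal]
7. n2.key = false  [not B.tag]
8. n7.hot = false  [terminal]
9. n8.sig = 4  [terminal]
10. n9.sig = 25  [terminal]
11. n6.sig = false  [f₀.sig > 4]
12. n6.acc = 9  [(if g.hot then f₁.sig else f₀.sig) + 5]
13. n1.wid = true  [not D.sig]
14. n1.off = -6  [(if B.key then E.key else D.acc) - 15]
15. n10.sig = -4  [terminal]
16. n11.hot = true  [terminal]
17. n0.ok = -2  [E.off + 4]
18. n0.off = 4  [(if d.hot then E.off else f.sig) + 10]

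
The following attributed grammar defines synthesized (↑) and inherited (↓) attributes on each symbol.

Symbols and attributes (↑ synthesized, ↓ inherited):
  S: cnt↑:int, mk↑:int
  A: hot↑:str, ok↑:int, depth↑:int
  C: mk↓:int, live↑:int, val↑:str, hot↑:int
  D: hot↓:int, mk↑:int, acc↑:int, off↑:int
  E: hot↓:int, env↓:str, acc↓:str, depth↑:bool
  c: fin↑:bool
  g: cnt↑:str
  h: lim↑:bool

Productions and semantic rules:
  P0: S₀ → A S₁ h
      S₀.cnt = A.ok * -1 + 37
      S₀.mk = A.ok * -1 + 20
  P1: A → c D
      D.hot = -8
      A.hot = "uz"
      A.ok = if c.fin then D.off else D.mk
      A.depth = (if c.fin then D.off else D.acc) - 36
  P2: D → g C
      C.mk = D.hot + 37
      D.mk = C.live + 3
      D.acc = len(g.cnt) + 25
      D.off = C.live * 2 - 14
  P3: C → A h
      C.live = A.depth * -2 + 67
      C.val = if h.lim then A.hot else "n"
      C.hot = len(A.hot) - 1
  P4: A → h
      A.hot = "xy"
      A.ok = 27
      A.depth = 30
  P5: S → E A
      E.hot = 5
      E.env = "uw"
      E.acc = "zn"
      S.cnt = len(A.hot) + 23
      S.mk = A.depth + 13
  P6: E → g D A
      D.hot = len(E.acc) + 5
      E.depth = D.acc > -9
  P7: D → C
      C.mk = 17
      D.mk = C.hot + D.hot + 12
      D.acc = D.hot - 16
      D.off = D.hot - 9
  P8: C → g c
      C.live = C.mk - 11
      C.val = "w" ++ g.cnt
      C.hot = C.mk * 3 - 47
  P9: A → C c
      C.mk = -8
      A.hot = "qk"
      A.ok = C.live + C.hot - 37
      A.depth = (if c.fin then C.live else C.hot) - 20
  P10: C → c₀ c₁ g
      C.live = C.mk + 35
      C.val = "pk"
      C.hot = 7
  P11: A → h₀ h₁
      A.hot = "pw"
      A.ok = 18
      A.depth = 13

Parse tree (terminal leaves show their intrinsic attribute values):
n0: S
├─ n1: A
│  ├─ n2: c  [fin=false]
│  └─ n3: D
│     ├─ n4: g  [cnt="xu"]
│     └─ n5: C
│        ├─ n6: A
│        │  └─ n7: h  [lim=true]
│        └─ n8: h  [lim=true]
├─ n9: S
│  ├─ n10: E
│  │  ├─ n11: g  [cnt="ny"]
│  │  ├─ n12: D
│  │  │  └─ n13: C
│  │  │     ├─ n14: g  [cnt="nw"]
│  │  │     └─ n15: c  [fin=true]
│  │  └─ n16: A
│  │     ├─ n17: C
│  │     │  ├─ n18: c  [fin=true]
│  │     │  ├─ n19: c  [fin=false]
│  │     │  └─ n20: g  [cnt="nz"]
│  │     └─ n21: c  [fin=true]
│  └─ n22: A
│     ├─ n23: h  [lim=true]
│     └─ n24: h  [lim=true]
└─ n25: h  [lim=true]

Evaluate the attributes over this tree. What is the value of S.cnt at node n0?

1. n2.fin = false  [terminal]
2. n3.hot = -8  [-8]
3. n4.cnt = "xu"  [terminal]
4. n5.mk = 29  [D.hot + 37]
5. n7.lim = true  [terminal]
6. n6.hot = "xy"  ["xy"]
7. n6.ok = 27  [27]
8. n6.depth = 30  [30]
9. n8.lim = true  [terminal]
10. n5.live = 7  [A.depth * -2 + 67]
11. n5.val = "xy"  [if h.lim then A.hot else "n"]
12. n5.hot = 1  [len(A.hot) - 1]
13. n3.mk = 10  [C.live + 3]
14. n3.acc = 27  [len(g.cnt) + 25]
15. n3.off = 0  [C.live * 2 - 14]
16. n1.hot = "uz"  ["uz"]
17. n1.ok = 10  [if c.fin then D.off else D.mk]
18. n1.depth = -9  [(if c.fin then D.off else D.acc) - 36]
19. n10.hot = 5  [5]
20. n10.env = "uw"  ["uw"]
21. n10.acc = "zn"  ["zn"]
22. n11.cnt = "ny"  [terminal]
23. n12.hot = 7  [len(E.acc) + 5]
24. n13.mk = 17  [17]
25. n14.cnt = "nw"  [terminal]
26. n15.fin = true  [terminal]
27. n13.live = 6  [C.mk - 11]
28. n13.val = "wnw"  ["w" ++ g.cnt]
29. n13.hot = 4  [C.mk * 3 - 47]
30. n12.mk = 23  [C.hot + D.hot + 12]
31. n12.acc = -9  [D.hot - 16]
32. n12.off = -2  [D.hot - 9]
33. n17.mk = -8  [-8]
34. n18.fin = true  [terminal]
35. n19.fin = false  [terminal]
36. n20.cnt = "nz"  [terminal]
37. n17.live = 27  [C.mk + 35]
38. n17.val = "pk"  ["pk"]
39. n17.hot = 7  [7]
40. n21.fin = true  [terminal]
41. n16.hot = "qk"  ["qk"]
42. n16.ok = -3  [C.live + C.hot - 37]
43. n16.depth = 7  [(if c.fin then C.live else C.hot) - 20]
44. n10.depth = false  [D.acc > -9]
45. n23.lim = true  [terminal]
46. n24.lim = true  [terminal]
47. n22.hot = "pw"  ["pw"]
48. n22.ok = 18  [18]
49. n22.depth = 13  [13]
50. n9.cnt = 25  [len(A.hot) + 23]
51. n9.mk = 26  [A.depth + 13]
52. n25.lim = true  [terminal]
53. n0.cnt = 27  [A.ok * -1 + 37]
54. n0.mk = 10  [A.ok * -1 + 20]

27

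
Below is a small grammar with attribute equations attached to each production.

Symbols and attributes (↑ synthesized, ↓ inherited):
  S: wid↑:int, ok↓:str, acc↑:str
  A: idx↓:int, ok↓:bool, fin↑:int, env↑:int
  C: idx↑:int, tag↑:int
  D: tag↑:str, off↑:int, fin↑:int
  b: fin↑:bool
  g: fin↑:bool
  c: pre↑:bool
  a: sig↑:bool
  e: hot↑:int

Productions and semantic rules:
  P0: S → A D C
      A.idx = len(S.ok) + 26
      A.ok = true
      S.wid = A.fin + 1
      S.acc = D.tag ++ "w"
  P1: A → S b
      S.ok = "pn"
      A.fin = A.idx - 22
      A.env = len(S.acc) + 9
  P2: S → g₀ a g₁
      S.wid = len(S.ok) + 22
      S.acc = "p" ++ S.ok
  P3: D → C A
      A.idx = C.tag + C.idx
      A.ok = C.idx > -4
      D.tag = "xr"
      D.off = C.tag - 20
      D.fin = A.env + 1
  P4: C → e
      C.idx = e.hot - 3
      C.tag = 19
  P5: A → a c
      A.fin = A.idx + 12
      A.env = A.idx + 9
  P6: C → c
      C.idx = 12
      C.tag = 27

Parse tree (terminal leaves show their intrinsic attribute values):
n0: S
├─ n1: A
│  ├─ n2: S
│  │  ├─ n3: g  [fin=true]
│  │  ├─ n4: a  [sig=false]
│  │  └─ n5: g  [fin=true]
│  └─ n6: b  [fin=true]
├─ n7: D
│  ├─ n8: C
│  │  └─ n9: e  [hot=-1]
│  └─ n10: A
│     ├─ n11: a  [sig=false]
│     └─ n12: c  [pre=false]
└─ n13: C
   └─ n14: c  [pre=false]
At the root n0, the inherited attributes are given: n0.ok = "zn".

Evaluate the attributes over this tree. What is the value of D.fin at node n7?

1. n0.ok = "zn"  [given at root]
2. n1.idx = 28  [len(S.ok) + 26]
3. n1.ok = true  [true]
4. n2.ok = "pn"  ["pn"]
5. n3.fin = true  [terminal]
6. n4.sig = false  [terminal]
7. n5.fin = true  [terminal]
8. n2.wid = 24  [len(S.ok) + 22]
9. n2.acc = "ppn"  ["p" ++ S.ok]
10. n6.fin = true  [terminal]
11. n1.fin = 6  [A.idx - 22]
12. n1.env = 12  [len(S.acc) + 9]
13. n9.hot = -1  [terminal]
14. n8.idx = -4  [e.hot - 3]
15. n8.tag = 19  [19]
16. n10.idx = 15  [C.tag + C.idx]
17. n10.ok = false  [C.idx > -4]
18. n11.sig = false  [terminal]
19. n12.pre = false  [terminal]
20. n10.fin = 27  [A.idx + 12]
21. n10.env = 24  [A.idx + 9]
22. n7.tag = "xr"  ["xr"]
23. n7.off = -1  [C.tag - 20]
24. n7.fin = 25  [A.env + 1]
25. n14.pre = false  [terminal]
26. n13.idx = 12  [12]
27. n13.tag = 27  [27]
28. n0.wid = 7  [A.fin + 1]
29. n0.acc = "xrw"  [D.tag ++ "w"]

25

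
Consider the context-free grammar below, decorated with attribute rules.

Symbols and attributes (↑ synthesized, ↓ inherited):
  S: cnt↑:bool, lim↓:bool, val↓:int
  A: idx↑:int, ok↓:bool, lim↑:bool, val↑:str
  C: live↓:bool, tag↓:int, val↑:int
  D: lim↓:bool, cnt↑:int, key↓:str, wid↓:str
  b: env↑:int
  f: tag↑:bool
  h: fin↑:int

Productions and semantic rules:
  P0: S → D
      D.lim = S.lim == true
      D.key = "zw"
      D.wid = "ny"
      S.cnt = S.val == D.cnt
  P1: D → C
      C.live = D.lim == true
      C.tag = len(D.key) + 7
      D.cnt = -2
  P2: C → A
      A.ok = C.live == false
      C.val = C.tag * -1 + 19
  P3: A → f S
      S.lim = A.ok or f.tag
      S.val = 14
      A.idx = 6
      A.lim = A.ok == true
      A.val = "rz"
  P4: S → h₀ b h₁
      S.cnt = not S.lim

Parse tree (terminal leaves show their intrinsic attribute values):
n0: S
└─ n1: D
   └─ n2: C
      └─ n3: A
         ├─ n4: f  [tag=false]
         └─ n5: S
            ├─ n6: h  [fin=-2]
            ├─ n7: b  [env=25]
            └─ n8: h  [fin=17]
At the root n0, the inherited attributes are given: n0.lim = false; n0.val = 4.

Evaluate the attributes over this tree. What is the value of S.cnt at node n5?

false

1. n0.lim = false  [given at root]
2. n0.val = 4  [given at root]
3. n1.lim = false  [S.lim == true]
4. n1.key = "zw"  ["zw"]
5. n1.wid = "ny"  ["ny"]
6. n2.live = false  [D.lim == true]
7. n2.tag = 9  [len(D.key) + 7]
8. n3.ok = true  [C.live == false]
9. n4.tag = false  [terminal]
10. n5.lim = true  [A.ok or f.tag]
11. n5.val = 14  [14]
12. n6.fin = -2  [terminal]
13. n7.env = 25  [terminal]
14. n8.fin = 17  [terminal]
15. n5.cnt = false  [not S.lim]
16. n3.idx = 6  [6]
17. n3.lim = true  [A.ok == true]
18. n3.val = "rz"  ["rz"]
19. n2.val = 10  [C.tag * -1 + 19]
20. n1.cnt = -2  [-2]
21. n0.cnt = false  [S.val == D.cnt]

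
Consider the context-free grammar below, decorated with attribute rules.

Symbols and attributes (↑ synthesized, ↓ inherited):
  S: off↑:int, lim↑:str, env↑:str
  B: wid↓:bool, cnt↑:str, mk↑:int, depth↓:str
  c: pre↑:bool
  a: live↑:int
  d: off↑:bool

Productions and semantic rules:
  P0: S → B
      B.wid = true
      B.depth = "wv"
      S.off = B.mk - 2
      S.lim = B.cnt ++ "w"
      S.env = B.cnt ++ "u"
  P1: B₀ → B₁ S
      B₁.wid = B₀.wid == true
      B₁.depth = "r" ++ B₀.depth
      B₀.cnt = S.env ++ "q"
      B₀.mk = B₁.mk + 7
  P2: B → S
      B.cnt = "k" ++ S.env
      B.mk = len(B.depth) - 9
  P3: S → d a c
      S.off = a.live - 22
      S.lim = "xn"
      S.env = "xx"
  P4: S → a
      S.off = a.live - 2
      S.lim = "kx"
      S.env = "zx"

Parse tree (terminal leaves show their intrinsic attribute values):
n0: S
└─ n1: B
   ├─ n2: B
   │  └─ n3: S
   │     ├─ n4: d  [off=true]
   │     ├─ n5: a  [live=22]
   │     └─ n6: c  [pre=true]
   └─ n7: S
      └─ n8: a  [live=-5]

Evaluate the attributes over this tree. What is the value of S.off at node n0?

-1

1. n1.wid = true  [true]
2. n1.depth = "wv"  ["wv"]
3. n2.wid = true  [B₀.wid == true]
4. n2.depth = "rwv"  ["r" ++ B₀.depth]
5. n4.off = true  [terminal]
6. n5.live = 22  [terminal]
7. n6.pre = true  [terminal]
8. n3.off = 0  [a.live - 22]
9. n3.lim = "xn"  ["xn"]
10. n3.env = "xx"  ["xx"]
11. n2.cnt = "kxx"  ["k" ++ S.env]
12. n2.mk = -6  [len(B.depth) - 9]
13. n8.live = -5  [terminal]
14. n7.off = -7  [a.live - 2]
15. n7.lim = "kx"  ["kx"]
16. n7.env = "zx"  ["zx"]
17. n1.cnt = "zxq"  [S.env ++ "q"]
18. n1.mk = 1  [B₁.mk + 7]
19. n0.off = -1  [B.mk - 2]
20. n0.lim = "zxqw"  [B.cnt ++ "w"]
21. n0.env = "zxqu"  [B.cnt ++ "u"]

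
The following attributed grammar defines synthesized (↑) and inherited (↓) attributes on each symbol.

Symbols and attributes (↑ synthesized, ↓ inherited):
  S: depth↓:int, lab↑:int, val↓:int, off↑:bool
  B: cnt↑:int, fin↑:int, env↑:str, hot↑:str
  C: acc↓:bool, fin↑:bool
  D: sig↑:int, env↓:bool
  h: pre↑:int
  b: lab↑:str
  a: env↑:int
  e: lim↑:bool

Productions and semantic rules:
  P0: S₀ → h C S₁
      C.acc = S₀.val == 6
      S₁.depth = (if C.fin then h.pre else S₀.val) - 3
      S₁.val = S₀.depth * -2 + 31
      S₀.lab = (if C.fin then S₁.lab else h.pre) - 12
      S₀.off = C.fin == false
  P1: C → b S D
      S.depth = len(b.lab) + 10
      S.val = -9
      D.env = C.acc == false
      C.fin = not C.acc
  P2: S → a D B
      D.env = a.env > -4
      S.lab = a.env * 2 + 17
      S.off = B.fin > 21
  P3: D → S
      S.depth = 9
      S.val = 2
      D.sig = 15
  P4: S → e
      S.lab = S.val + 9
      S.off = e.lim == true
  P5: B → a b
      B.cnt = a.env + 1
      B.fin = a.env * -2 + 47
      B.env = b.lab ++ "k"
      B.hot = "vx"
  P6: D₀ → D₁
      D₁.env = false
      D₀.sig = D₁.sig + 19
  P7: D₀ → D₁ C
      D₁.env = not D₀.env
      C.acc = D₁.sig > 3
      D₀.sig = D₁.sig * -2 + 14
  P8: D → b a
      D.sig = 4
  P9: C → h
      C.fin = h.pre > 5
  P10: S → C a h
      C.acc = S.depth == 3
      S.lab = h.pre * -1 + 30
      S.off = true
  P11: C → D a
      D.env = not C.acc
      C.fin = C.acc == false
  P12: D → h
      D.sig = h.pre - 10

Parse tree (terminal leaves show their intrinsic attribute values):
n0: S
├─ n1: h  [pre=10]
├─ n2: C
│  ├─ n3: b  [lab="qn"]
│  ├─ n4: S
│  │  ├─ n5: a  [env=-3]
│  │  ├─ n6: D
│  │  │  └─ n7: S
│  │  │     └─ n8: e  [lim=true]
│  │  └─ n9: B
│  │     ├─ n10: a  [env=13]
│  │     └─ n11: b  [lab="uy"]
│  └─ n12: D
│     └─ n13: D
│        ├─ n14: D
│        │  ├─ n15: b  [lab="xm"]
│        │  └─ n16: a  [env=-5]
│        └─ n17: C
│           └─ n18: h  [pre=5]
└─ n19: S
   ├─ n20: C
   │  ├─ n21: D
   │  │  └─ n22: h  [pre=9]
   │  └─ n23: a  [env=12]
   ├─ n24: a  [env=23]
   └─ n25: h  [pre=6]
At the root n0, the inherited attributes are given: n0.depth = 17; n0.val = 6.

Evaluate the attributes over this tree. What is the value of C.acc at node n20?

true

1. n0.depth = 17  [given at root]
2. n0.val = 6  [given at root]
3. n1.pre = 10  [terminal]
4. n2.acc = true  [S₀.val == 6]
5. n3.lab = "qn"  [terminal]
6. n4.depth = 12  [len(b.lab) + 10]
7. n4.val = -9  [-9]
8. n5.env = -3  [terminal]
9. n6.env = true  [a.env > -4]
10. n7.depth = 9  [9]
11. n7.val = 2  [2]
12. n8.lim = true  [terminal]
13. n7.lab = 11  [S.val + 9]
14. n7.off = true  [e.lim == true]
15. n6.sig = 15  [15]
16. n10.env = 13  [terminal]
17. n11.lab = "uy"  [terminal]
18. n9.cnt = 14  [a.env + 1]
19. n9.fin = 21  [a.env * -2 + 47]
20. n9.env = "uyk"  [b.lab ++ "k"]
21. n9.hot = "vx"  ["vx"]
22. n4.lab = 11  [a.env * 2 + 17]
23. n4.off = false  [B.fin > 21]
24. n12.env = false  [C.acc == false]
25. n13.env = false  [false]
26. n14.env = true  [not D₀.env]
27. n15.lab = "xm"  [terminal]
28. n16.env = -5  [terminal]
29. n14.sig = 4  [4]
30. n17.acc = true  [D₁.sig > 3]
31. n18.pre = 5  [terminal]
32. n17.fin = false  [h.pre > 5]
33. n13.sig = 6  [D₁.sig * -2 + 14]
34. n12.sig = 25  [D₁.sig + 19]
35. n2.fin = false  [not C.acc]
36. n19.depth = 3  [(if C.fin then h.pre else S₀.val) - 3]
37. n19.val = -3  [S₀.depth * -2 + 31]
38. n20.acc = true  [S.depth == 3]
39. n21.env = false  [not C.acc]
40. n22.pre = 9  [terminal]
41. n21.sig = -1  [h.pre - 10]
42. n23.env = 12  [terminal]
43. n20.fin = false  [C.acc == false]
44. n24.env = 23  [terminal]
45. n25.pre = 6  [terminal]
46. n19.lab = 24  [h.pre * -1 + 30]
47. n19.off = true  [true]
48. n0.lab = -2  [(if C.fin then S₁.lab else h.pre) - 12]
49. n0.off = true  [C.fin == false]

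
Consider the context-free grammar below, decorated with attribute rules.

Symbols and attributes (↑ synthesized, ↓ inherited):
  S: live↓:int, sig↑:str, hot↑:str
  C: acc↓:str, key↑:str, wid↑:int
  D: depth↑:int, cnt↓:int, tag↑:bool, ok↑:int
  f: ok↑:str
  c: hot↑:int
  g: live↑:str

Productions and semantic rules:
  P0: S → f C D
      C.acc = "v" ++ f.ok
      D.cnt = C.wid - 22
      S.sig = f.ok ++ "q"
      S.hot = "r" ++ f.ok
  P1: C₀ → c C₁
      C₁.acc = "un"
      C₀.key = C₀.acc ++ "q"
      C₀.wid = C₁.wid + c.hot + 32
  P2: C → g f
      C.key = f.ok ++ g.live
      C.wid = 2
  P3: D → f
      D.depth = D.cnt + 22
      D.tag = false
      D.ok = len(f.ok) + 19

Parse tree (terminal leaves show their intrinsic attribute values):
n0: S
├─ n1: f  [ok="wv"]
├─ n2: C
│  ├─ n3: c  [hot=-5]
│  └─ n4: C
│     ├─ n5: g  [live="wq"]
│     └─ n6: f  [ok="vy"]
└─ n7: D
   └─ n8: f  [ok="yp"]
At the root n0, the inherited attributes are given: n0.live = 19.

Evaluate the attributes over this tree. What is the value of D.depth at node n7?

1. n0.live = 19  [given at root]
2. n1.ok = "wv"  [terminal]
3. n2.acc = "vwv"  ["v" ++ f.ok]
4. n3.hot = -5  [terminal]
5. n4.acc = "un"  ["un"]
6. n5.live = "wq"  [terminal]
7. n6.ok = "vy"  [terminal]
8. n4.key = "vywq"  [f.ok ++ g.live]
9. n4.wid = 2  [2]
10. n2.key = "vwvq"  [C₀.acc ++ "q"]
11. n2.wid = 29  [C₁.wid + c.hot + 32]
12. n7.cnt = 7  [C.wid - 22]
13. n8.ok = "yp"  [terminal]
14. n7.depth = 29  [D.cnt + 22]
15. n7.tag = false  [false]
16. n7.ok = 21  [len(f.ok) + 19]
17. n0.sig = "wvq"  [f.ok ++ "q"]
18. n0.hot = "rwv"  ["r" ++ f.ok]

29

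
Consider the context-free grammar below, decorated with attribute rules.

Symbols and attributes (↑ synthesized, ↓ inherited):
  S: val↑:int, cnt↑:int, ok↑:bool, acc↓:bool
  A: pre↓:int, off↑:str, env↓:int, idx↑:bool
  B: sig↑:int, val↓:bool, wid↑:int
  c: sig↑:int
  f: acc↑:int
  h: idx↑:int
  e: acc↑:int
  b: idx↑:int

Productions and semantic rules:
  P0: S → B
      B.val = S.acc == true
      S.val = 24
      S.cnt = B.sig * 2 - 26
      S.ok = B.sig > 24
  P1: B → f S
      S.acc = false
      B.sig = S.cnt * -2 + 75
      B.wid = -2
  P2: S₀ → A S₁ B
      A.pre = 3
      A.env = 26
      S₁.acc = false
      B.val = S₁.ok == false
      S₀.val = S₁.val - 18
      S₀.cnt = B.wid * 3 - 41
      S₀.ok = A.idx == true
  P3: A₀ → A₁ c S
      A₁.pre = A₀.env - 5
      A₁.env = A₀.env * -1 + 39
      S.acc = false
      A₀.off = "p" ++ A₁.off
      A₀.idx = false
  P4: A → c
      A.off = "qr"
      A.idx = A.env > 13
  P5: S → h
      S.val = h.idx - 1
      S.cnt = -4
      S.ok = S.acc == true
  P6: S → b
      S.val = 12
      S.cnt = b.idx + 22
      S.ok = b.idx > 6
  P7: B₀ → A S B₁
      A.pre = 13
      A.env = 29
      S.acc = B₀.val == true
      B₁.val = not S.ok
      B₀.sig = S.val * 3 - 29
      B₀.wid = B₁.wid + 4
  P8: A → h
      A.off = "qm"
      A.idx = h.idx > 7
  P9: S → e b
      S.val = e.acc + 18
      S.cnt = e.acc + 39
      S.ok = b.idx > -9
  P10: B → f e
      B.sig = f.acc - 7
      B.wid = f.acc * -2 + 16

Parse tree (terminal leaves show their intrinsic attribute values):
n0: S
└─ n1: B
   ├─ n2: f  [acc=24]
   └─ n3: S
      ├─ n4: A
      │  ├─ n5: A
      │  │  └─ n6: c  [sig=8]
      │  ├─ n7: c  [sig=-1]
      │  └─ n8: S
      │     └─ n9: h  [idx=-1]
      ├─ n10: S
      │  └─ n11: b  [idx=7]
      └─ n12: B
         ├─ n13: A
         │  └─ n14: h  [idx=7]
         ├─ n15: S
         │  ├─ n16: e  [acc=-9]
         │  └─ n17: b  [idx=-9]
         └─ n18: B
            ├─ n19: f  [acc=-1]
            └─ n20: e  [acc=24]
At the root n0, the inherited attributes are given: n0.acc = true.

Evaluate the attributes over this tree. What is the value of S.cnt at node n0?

1. n0.acc = true  [given at root]
2. n1.val = true  [S.acc == true]
3. n2.acc = 24  [terminal]
4. n3.acc = false  [false]
5. n4.pre = 3  [3]
6. n4.env = 26  [26]
7. n5.pre = 21  [A₀.env - 5]
8. n5.env = 13  [A₀.env * -1 + 39]
9. n6.sig = 8  [terminal]
10. n5.off = "qr"  ["qr"]
11. n5.idx = false  [A.env > 13]
12. n7.sig = -1  [terminal]
13. n8.acc = false  [false]
14. n9.idx = -1  [terminal]
15. n8.val = -2  [h.idx - 1]
16. n8.cnt = -4  [-4]
17. n8.ok = false  [S.acc == true]
18. n4.off = "pqr"  ["p" ++ A₁.off]
19. n4.idx = false  [false]
20. n10.acc = false  [false]
21. n11.idx = 7  [terminal]
22. n10.val = 12  [12]
23. n10.cnt = 29  [b.idx + 22]
24. n10.ok = true  [b.idx > 6]
25. n12.val = false  [S₁.ok == false]
26. n13.pre = 13  [13]
27. n13.env = 29  [29]
28. n14.idx = 7  [terminal]
29. n13.off = "qm"  ["qm"]
30. n13.idx = false  [h.idx > 7]
31. n15.acc = false  [B₀.val == true]
32. n16.acc = -9  [terminal]
33. n17.idx = -9  [terminal]
34. n15.val = 9  [e.acc + 18]
35. n15.cnt = 30  [e.acc + 39]
36. n15.ok = false  [b.idx > -9]
37. n18.val = true  [not S.ok]
38. n19.acc = -1  [terminal]
39. n20.acc = 24  [terminal]
40. n18.sig = -8  [f.acc - 7]
41. n18.wid = 18  [f.acc * -2 + 16]
42. n12.sig = -2  [S.val * 3 - 29]
43. n12.wid = 22  [B₁.wid + 4]
44. n3.val = -6  [S₁.val - 18]
45. n3.cnt = 25  [B.wid * 3 - 41]
46. n3.ok = false  [A.idx == true]
47. n1.sig = 25  [S.cnt * -2 + 75]
48. n1.wid = -2  [-2]
49. n0.val = 24  [24]
50. n0.cnt = 24  [B.sig * 2 - 26]
51. n0.ok = true  [B.sig > 24]

24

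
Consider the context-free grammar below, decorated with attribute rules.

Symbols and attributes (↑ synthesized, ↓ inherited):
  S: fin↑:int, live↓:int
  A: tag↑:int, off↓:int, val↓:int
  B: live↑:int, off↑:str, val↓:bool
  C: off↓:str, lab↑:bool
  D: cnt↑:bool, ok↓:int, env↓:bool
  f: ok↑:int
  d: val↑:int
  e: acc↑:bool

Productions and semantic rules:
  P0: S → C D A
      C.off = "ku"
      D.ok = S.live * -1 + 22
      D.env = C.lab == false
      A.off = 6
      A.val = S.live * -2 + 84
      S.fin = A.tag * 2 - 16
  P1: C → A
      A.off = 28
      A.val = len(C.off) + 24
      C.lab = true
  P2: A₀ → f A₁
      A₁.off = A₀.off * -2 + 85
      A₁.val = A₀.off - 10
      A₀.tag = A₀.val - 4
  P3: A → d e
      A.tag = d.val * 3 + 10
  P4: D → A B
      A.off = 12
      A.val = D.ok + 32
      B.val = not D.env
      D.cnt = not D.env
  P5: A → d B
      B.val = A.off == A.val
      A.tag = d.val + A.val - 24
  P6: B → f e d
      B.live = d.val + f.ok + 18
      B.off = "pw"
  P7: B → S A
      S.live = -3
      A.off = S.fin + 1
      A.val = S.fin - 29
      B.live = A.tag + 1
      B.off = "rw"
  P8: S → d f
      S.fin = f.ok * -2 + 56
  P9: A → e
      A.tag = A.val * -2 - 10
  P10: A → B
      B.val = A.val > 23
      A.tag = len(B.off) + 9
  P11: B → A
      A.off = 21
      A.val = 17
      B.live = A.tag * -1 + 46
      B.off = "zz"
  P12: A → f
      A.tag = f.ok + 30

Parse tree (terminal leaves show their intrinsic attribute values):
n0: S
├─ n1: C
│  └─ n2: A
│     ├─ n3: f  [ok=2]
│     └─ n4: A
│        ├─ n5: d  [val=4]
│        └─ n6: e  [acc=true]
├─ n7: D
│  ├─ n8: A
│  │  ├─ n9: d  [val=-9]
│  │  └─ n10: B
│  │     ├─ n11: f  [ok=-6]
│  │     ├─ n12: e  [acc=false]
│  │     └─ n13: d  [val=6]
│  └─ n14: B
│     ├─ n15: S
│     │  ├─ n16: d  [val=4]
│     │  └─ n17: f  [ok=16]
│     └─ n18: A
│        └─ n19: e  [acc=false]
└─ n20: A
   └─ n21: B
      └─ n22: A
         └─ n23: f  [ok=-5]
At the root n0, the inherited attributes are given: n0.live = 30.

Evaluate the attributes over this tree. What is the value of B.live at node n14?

1

1. n0.live = 30  [given at root]
2. n1.off = "ku"  ["ku"]
3. n2.off = 28  [28]
4. n2.val = 26  [len(C.off) + 24]
5. n3.ok = 2  [terminal]
6. n4.off = 29  [A₀.off * -2 + 85]
7. n4.val = 18  [A₀.off - 10]
8. n5.val = 4  [terminal]
9. n6.acc = true  [terminal]
10. n4.tag = 22  [d.val * 3 + 10]
11. n2.tag = 22  [A₀.val - 4]
12. n1.lab = true  [true]
13. n7.ok = -8  [S.live * -1 + 22]
14. n7.env = false  [C.lab == false]
15. n8.off = 12  [12]
16. n8.val = 24  [D.ok + 32]
17. n9.val = -9  [terminal]
18. n10.val = false  [A.off == A.val]
19. n11.ok = -6  [terminal]
20. n12.acc = false  [terminal]
21. n13.val = 6  [terminal]
22. n10.live = 18  [d.val + f.ok + 18]
23. n10.off = "pw"  ["pw"]
24. n8.tag = -9  [d.val + A.val - 24]
25. n14.val = true  [not D.env]
26. n15.live = -3  [-3]
27. n16.val = 4  [terminal]
28. n17.ok = 16  [terminal]
29. n15.fin = 24  [f.ok * -2 + 56]
30. n18.off = 25  [S.fin + 1]
31. n18.val = -5  [S.fin - 29]
32. n19.acc = false  [terminal]
33. n18.tag = 0  [A.val * -2 - 10]
34. n14.live = 1  [A.tag + 1]
35. n14.off = "rw"  ["rw"]
36. n7.cnt = true  [not D.env]
37. n20.off = 6  [6]
38. n20.val = 24  [S.live * -2 + 84]
39. n21.val = true  [A.val > 23]
40. n22.off = 21  [21]
41. n22.val = 17  [17]
42. n23.ok = -5  [terminal]
43. n22.tag = 25  [f.ok + 30]
44. n21.live = 21  [A.tag * -1 + 46]
45. n21.off = "zz"  ["zz"]
46. n20.tag = 11  [len(B.off) + 9]
47. n0.fin = 6  [A.tag * 2 - 16]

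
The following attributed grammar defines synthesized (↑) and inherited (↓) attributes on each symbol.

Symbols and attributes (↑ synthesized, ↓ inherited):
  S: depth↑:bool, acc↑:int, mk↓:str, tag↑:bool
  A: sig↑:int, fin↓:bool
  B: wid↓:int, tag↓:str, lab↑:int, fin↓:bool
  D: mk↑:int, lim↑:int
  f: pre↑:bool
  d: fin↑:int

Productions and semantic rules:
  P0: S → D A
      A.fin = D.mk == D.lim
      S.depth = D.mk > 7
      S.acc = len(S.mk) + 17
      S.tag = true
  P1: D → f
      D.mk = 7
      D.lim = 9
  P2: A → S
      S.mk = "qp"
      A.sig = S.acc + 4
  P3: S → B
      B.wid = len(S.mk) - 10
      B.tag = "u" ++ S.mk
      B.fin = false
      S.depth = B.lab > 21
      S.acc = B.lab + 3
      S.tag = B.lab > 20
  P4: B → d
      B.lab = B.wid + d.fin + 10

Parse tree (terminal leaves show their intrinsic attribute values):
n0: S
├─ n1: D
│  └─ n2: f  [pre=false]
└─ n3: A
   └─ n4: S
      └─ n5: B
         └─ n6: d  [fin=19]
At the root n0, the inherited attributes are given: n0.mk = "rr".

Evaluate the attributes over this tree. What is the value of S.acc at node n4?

1. n0.mk = "rr"  [given at root]
2. n2.pre = false  [terminal]
3. n1.mk = 7  [7]
4. n1.lim = 9  [9]
5. n3.fin = false  [D.mk == D.lim]
6. n4.mk = "qp"  ["qp"]
7. n5.wid = -8  [len(S.mk) - 10]
8. n5.tag = "uqp"  ["u" ++ S.mk]
9. n5.fin = false  [false]
10. n6.fin = 19  [terminal]
11. n5.lab = 21  [B.wid + d.fin + 10]
12. n4.depth = false  [B.lab > 21]
13. n4.acc = 24  [B.lab + 3]
14. n4.tag = true  [B.lab > 20]
15. n3.sig = 28  [S.acc + 4]
16. n0.depth = false  [D.mk > 7]
17. n0.acc = 19  [len(S.mk) + 17]
18. n0.tag = true  [true]

24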